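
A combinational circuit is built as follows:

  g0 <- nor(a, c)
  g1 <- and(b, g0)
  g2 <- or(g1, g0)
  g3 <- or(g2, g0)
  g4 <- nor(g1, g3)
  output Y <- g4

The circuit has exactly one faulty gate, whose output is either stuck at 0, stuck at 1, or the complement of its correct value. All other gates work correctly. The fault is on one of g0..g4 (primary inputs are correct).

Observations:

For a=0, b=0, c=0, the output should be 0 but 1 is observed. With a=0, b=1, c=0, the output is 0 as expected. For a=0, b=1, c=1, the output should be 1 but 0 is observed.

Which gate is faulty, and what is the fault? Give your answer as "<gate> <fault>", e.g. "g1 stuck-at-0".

Fault-free values for test 1 (a=0, b=0, c=0): g0=1, g1=0, g2=1, g3=1, g4=0, giving Y=0. Observed 1.
Test 1: faults giving observed 1 are {g0 stuck-at-0, g0 inverted output, g3 stuck-at-0, g3 inverted output, g4 stuck-at-1, g4 inverted output}.
Test 2 (a=0, b=1, c=0): fault-free g0=1, g1=1, g2=1, g3=1, g4=0 → 0; observed 0. Eliminates g0 stuck-at-0, g0 inverted output, g4 stuck-at-1, g4 inverted output.
Test 3 (a=0, b=1, c=1): fault-free g0=0, g1=0, g2=0, g3=0, g4=1 → 1; observed 0. Eliminates g3 stuck-at-0.
Only g3 inverted output is consistent with every test.

g3 inverted output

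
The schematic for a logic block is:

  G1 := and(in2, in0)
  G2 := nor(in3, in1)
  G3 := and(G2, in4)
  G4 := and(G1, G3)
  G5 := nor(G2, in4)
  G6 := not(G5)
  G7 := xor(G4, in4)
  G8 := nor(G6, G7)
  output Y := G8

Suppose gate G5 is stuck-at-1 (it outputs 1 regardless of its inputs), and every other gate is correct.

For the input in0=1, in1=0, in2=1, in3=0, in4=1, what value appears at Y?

Propagate with G5 forced: G1=1, G2=1, G3=1, G4=1, G5=1 [stuck-at-1], G6=0, G7=0, G8=1.
So Y = 1. (Without the fault it would be 0.)

1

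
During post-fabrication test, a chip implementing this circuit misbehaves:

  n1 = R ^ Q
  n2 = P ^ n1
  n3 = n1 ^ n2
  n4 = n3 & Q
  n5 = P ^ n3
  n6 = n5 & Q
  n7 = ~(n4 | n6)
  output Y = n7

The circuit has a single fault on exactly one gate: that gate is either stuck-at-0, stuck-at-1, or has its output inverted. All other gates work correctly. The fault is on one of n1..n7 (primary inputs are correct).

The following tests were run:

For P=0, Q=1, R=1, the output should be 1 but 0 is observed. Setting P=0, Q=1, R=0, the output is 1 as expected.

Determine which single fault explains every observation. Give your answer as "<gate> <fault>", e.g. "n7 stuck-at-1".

Fault-free values for test 1 (P=0, Q=1, R=1): n1=0, n2=0, n3=0, n4=0, n5=0, n6=0, n7=1, giving Y=1. Observed 0.
Test 1: faults giving observed 0 are {n2 stuck-at-1, n2 inverted output, n3 stuck-at-1, n3 inverted output, n4 stuck-at-1, n4 inverted output, n5 stuck-at-1, n5 inverted output, n6 stuck-at-1, n6 inverted output, n7 stuck-at-0, n7 inverted output}.
Test 2 (P=0, Q=1, R=0): fault-free n1=1, n2=1, n3=0, n4=0, n5=0, n6=0, n7=1 → 1; observed 1. Eliminates n2 inverted output, n3 stuck-at-1, n3 inverted output, n4 stuck-at-1, n4 inverted output, n5 stuck-at-1, n5 inverted output, n6 stuck-at-1, n6 inverted output, n7 stuck-at-0, n7 inverted output.
Only n2 stuck-at-1 is consistent with every test.

n2 stuck-at-1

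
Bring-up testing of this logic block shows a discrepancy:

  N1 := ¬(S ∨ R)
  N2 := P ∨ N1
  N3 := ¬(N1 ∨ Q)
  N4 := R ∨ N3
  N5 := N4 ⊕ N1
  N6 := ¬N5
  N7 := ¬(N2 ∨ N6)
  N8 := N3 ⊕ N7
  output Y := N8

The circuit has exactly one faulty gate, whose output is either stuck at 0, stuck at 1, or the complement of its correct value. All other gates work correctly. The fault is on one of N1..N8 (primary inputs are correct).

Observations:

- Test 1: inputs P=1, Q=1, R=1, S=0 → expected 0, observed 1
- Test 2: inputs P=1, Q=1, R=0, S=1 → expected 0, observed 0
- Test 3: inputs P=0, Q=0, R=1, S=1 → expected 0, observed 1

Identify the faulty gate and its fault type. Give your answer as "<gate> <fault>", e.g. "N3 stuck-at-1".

N2 inverted output

Fault-free values for test 1 (P=1, Q=1, R=1, S=0): N1=0, N2=1, N3=0, N4=1, N5=1, N6=0, N7=0, N8=0, giving Y=0. Observed 1.
Test 1: faults giving observed 1 are {N2 stuck-at-0, N2 inverted output, N3 stuck-at-1, N3 inverted output, N7 stuck-at-1, N7 inverted output, N8 stuck-at-1, N8 inverted output}.
Test 2 (P=1, Q=1, R=0, S=1): fault-free N1=0, N2=1, N3=0, N4=0, N5=0, N6=1, N7=0, N8=0 → 0; observed 0. Eliminates N3 stuck-at-1, N3 inverted output, N7 stuck-at-1, N7 inverted output, N8 stuck-at-1, N8 inverted output.
Test 3 (P=0, Q=0, R=1, S=1): fault-free N1=0, N2=0, N3=1, N4=1, N5=1, N6=0, N7=1, N8=0 → 0; observed 1. Eliminates N2 stuck-at-0.
Only N2 inverted output is consistent with every test.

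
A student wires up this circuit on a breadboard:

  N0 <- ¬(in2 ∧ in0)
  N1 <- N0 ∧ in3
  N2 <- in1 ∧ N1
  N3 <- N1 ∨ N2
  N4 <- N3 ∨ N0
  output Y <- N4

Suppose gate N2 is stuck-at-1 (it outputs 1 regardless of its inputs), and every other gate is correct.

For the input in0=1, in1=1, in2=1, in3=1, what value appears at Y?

Propagate with N2 forced: N0=0, N1=0, N2=1 [stuck-at-1], N3=1, N4=1.
So Y = 1. (Without the fault it would be 0.)

1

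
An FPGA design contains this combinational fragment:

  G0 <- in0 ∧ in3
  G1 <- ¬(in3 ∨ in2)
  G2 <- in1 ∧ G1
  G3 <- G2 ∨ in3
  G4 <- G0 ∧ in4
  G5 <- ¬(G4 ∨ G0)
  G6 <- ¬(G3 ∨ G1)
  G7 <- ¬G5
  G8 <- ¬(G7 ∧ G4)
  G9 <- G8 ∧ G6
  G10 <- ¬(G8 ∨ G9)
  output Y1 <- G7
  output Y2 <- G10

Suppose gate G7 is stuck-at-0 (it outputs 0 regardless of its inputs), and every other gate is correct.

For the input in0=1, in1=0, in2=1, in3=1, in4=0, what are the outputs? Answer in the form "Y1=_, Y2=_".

Y1=0, Y2=0

Propagate with G7 forced: G0=1, G1=0, G2=0, G3=1, G4=0, G5=0, G6=0, G7=0 [stuck-at-0], G8=1, G9=0, G10=0.
So the outputs are Y1=0, Y2=0. (Without the fault they would be Y1=1, Y2=0.)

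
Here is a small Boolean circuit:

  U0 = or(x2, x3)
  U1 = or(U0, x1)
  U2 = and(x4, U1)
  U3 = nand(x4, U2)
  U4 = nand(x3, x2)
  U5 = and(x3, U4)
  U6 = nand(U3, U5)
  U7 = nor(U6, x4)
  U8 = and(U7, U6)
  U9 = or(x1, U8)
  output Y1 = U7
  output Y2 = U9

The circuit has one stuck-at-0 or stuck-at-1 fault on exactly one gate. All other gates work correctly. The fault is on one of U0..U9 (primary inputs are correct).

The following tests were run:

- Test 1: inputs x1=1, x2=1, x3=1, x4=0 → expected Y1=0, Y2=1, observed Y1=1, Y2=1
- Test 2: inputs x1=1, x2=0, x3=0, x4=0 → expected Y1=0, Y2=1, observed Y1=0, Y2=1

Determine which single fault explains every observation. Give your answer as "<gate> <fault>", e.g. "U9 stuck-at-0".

Fault-free values for test 1 (x1=1, x2=1, x3=1, x4=0): U0=1, U1=1, U2=0, U3=1, U4=0, U5=0, U6=1, U7=0, U8=0, U9=1, giving Y1=0, Y2=1. Observed Y1=1, Y2=1.
Test 1: faults giving observed Y1=1, Y2=1 are {U4 stuck-at-1, U5 stuck-at-1, U6 stuck-at-0, U7 stuck-at-1}.
Test 2 (x1=1, x2=0, x3=0, x4=0): fault-free U0=0, U1=1, U2=0, U3=1, U4=1, U5=0, U6=1, U7=0, U8=0, U9=1 → Y1=0, Y2=1; observed Y1=0, Y2=1. Eliminates U5 stuck-at-1, U6 stuck-at-0, U7 stuck-at-1.
Only U4 stuck-at-1 is consistent with every test.

U4 stuck-at-1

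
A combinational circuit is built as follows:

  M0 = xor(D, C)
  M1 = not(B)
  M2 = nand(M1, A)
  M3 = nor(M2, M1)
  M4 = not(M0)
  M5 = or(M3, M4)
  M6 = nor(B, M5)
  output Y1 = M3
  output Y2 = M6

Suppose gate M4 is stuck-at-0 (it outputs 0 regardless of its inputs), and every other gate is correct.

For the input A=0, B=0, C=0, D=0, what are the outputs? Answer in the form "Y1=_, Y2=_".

Y1=0, Y2=1

Propagate with M4 forced: M0=0, M1=1, M2=1, M3=0, M4=0 [stuck-at-0], M5=0, M6=1.
So the outputs are Y1=0, Y2=1. (Without the fault they would be Y1=0, Y2=0.)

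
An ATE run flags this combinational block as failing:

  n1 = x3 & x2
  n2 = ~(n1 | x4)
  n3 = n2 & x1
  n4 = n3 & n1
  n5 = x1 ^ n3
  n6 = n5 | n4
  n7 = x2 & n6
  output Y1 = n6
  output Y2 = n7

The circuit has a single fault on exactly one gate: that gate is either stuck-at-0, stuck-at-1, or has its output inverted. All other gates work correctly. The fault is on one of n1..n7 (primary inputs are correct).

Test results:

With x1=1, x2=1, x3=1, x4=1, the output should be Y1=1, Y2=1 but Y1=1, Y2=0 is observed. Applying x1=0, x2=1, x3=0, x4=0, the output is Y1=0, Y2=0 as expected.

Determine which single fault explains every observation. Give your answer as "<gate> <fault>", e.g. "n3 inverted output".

n7 stuck-at-0

Fault-free values for test 1 (x1=1, x2=1, x3=1, x4=1): n1=1, n2=0, n3=0, n4=0, n5=1, n6=1, n7=1, giving Y1=1, Y2=1. Observed Y1=1, Y2=0.
Test 1: faults giving observed Y1=1, Y2=0 are {n7 stuck-at-0, n7 inverted output}.
Test 2 (x1=0, x2=1, x3=0, x4=0): fault-free n1=0, n2=1, n3=0, n4=0, n5=0, n6=0, n7=0 → Y1=0, Y2=0; observed Y1=0, Y2=0. Eliminates n7 inverted output.
Only n7 stuck-at-0 is consistent with every test.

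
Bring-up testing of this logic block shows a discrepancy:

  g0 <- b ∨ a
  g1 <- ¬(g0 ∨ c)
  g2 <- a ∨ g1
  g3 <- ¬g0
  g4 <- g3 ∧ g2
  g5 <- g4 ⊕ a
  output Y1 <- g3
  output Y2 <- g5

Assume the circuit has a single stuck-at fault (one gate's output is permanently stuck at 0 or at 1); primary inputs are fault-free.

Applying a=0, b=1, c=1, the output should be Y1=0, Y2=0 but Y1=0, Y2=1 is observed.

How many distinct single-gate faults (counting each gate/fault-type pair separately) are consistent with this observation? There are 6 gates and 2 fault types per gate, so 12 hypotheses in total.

2

Fault-free: g0=1, g1=0, g2=0, g3=0, g4=0, g5=0 → Y1=0, Y2=0. Observed Y1=0, Y2=1.
  g0 stuck-at-0: output Y1=1, Y2=0 ✗
  g0 stuck-at-1: output Y1=0, Y2=0 ✗
  g1 stuck-at-0: output Y1=0, Y2=0 ✗
  g1 stuck-at-1: output Y1=0, Y2=0 ✗
  g2 stuck-at-0: output Y1=0, Y2=0 ✗
  g2 stuck-at-1: output Y1=0, Y2=0 ✗
  g3 stuck-at-0: output Y1=0, Y2=0 ✗
  g3 stuck-at-1: output Y1=1, Y2=0 ✗
  g4 stuck-at-0: output Y1=0, Y2=0 ✗
  g4 stuck-at-1: output Y1=0, Y2=1 ✓
  g5 stuck-at-0: output Y1=0, Y2=0 ✗
  g5 stuck-at-1: output Y1=0, Y2=1 ✓
Consistent faults: {g4 stuck-at-1, g5 stuck-at-1} — 2 in all.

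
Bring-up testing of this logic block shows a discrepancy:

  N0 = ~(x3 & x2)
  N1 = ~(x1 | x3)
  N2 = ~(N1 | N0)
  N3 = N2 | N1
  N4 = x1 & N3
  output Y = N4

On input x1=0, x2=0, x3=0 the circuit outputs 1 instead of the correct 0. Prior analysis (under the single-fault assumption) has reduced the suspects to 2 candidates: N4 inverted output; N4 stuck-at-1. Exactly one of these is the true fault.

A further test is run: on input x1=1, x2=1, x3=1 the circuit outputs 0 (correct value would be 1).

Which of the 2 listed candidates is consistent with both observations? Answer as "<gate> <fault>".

N4 inverted output

Evaluate each candidate on input x1=1, x2=1, x3=1:
  N4 inverted output: N0=0, N1=0, N2=1, N3=1, N4=0 [inverted output] → 0 — matches
  N4 stuck-at-1: N0=0, N1=0, N2=1, N3=1, N4=1 [stuck-at-1] → 1 — eliminated
Only N4 inverted output reproduces the observed 0.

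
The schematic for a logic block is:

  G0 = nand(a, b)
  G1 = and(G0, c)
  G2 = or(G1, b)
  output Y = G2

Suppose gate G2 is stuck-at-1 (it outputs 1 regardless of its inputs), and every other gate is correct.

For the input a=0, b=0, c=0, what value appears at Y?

1

Propagate with G2 forced: G0=1, G1=0, G2=1 [stuck-at-1].
So Y = 1. (Without the fault it would be 0.)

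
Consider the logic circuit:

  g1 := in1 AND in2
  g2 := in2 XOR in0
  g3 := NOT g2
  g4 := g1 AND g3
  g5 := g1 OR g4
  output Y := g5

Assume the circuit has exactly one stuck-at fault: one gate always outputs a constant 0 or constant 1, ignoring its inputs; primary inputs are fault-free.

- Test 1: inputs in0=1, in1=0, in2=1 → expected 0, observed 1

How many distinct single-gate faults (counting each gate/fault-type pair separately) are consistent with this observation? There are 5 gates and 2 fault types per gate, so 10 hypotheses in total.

3

Fault-free: g1=0, g2=0, g3=1, g4=0, g5=0 → 0. Observed 1.
  g1 stuck-at-0: output 0 ✗
  g1 stuck-at-1: output 1 ✓
  g2 stuck-at-0: output 0 ✗
  g2 stuck-at-1: output 0 ✗
  g3 stuck-at-0: output 0 ✗
  g3 stuck-at-1: output 0 ✗
  g4 stuck-at-0: output 0 ✗
  g4 stuck-at-1: output 1 ✓
  g5 stuck-at-0: output 0 ✗
  g5 stuck-at-1: output 1 ✓
Consistent faults: {g1 stuck-at-1, g4 stuck-at-1, g5 stuck-at-1} — 3 in all.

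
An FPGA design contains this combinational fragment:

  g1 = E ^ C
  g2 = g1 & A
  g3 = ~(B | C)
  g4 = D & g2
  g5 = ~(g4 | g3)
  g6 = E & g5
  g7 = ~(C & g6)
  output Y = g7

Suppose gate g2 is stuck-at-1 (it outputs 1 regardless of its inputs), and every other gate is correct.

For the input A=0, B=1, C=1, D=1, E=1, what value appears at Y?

1

Propagate with g2 forced: g1=0, g2=1 [stuck-at-1], g3=0, g4=1, g5=0, g6=0, g7=1.
So Y = 1. (Without the fault it would be 0.)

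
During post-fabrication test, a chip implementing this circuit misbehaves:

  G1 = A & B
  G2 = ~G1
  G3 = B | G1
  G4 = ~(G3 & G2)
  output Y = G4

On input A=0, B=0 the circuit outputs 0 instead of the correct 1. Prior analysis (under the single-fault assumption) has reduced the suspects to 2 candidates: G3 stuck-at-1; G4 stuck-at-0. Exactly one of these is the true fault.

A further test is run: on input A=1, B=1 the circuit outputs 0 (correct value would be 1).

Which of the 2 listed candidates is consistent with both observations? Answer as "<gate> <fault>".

G4 stuck-at-0

Evaluate each candidate on input A=1, B=1:
  G3 stuck-at-1: G1=1, G2=0, G3=1 [stuck-at-1], G4=1 → 1 — eliminated
  G4 stuck-at-0: G1=1, G2=0, G3=1, G4=0 [stuck-at-0] → 0 — matches
Only G4 stuck-at-0 reproduces the observed 0.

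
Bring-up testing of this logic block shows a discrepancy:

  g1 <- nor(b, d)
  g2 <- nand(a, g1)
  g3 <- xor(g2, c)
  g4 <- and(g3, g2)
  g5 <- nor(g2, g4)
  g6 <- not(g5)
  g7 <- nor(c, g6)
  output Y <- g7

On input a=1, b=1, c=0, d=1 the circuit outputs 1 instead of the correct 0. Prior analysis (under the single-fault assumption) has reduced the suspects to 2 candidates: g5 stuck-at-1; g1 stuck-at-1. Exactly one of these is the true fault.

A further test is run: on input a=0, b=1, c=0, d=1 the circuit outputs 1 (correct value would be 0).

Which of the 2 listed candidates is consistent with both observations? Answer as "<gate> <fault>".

Evaluate each candidate on input a=0, b=1, c=0, d=1:
  g5 stuck-at-1: g1=0, g2=1, g3=1, g4=1, g5=1 [stuck-at-1], g6=0, g7=1 → 1 — matches
  g1 stuck-at-1: g1=1 [stuck-at-1], g2=1, g3=1, g4=1, g5=0, g6=1, g7=0 → 0 — eliminated
Only g5 stuck-at-1 reproduces the observed 1.

g5 stuck-at-1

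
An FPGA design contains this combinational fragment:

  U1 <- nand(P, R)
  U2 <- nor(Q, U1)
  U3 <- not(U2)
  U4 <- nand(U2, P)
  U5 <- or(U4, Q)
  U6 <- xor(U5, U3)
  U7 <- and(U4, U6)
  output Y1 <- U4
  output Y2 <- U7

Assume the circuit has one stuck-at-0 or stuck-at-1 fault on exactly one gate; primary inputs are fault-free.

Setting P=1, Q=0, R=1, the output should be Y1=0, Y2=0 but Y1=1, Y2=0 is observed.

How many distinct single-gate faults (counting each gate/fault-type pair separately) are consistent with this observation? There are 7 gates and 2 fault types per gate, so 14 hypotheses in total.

Fault-free: U1=0, U2=1, U3=0, U4=0, U5=0, U6=0, U7=0 → Y1=0, Y2=0. Observed Y1=1, Y2=0.
  U1 stuck-at-0: output Y1=0, Y2=0 ✗
  U1 stuck-at-1: output Y1=1, Y2=0 ✓
  U2 stuck-at-0: output Y1=1, Y2=0 ✓
  U2 stuck-at-1: output Y1=0, Y2=0 ✗
  U3 stuck-at-0: output Y1=0, Y2=0 ✗
  U3 stuck-at-1: output Y1=0, Y2=0 ✗
  U4 stuck-at-0: output Y1=0, Y2=0 ✗
  U4 stuck-at-1: output Y1=1, Y2=1 ✗
  U5 stuck-at-0: output Y1=0, Y2=0 ✗
  U5 stuck-at-1: output Y1=0, Y2=0 ✗
  U6 stuck-at-0: output Y1=0, Y2=0 ✗
  U6 stuck-at-1: output Y1=0, Y2=0 ✗
  U7 stuck-at-0: output Y1=0, Y2=0 ✗
  U7 stuck-at-1: output Y1=0, Y2=1 ✗
Consistent faults: {U1 stuck-at-1, U2 stuck-at-0} — 2 in all.

2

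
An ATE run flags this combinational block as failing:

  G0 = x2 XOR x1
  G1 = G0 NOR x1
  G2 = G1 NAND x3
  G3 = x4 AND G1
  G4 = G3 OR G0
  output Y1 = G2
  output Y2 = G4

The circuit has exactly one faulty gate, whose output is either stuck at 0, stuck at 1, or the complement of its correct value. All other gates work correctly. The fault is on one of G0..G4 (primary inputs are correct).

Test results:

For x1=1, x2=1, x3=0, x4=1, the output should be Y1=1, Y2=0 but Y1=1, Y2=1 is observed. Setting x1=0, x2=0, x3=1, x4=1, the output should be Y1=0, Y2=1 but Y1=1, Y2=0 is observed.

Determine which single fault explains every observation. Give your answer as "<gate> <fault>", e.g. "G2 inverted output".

Fault-free values for test 1 (x1=1, x2=1, x3=0, x4=1): G0=0, G1=0, G2=1, G3=0, G4=0, giving Y1=1, Y2=0. Observed Y1=1, Y2=1.
Test 1: faults giving observed Y1=1, Y2=1 are {G0 stuck-at-1, G0 inverted output, G1 stuck-at-1, G1 inverted output, G3 stuck-at-1, G3 inverted output, G4 stuck-at-1, G4 inverted output}.
Test 2 (x1=0, x2=0, x3=1, x4=1): fault-free G0=0, G1=1, G2=0, G3=1, G4=1 → Y1=0, Y2=1; observed Y1=1, Y2=0. Eliminates G0 stuck-at-1, G0 inverted output, G1 stuck-at-1, G3 stuck-at-1, G3 inverted output, G4 stuck-at-1, G4 inverted output.
Only G1 inverted output is consistent with every test.

G1 inverted output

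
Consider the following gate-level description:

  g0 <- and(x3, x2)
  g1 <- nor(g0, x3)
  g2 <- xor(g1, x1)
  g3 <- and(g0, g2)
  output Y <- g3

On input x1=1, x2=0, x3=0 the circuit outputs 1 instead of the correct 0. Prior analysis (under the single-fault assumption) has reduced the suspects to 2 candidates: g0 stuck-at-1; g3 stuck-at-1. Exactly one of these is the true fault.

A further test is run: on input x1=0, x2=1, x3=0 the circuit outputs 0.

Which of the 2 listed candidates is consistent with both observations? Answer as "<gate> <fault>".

Evaluate each candidate on input x1=0, x2=1, x3=0:
  g0 stuck-at-1: g0=1 [stuck-at-1], g1=0, g2=0, g3=0 → 0 — matches
  g3 stuck-at-1: g0=0, g1=1, g2=1, g3=1 [stuck-at-1] → 1 — eliminated
Only g0 stuck-at-1 reproduces the observed 0.

g0 stuck-at-1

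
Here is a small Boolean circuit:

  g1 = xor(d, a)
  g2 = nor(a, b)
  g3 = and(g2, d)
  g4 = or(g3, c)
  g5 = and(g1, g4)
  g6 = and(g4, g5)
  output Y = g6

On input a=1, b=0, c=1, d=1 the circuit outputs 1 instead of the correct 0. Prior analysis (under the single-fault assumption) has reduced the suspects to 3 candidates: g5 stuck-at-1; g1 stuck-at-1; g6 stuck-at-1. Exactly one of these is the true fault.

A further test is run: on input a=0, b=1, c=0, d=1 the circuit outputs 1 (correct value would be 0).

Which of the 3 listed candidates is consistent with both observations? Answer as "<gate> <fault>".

Evaluate each candidate on input a=0, b=1, c=0, d=1:
  g5 stuck-at-1: g1=1, g2=0, g3=0, g4=0, g5=1 [stuck-at-1], g6=0 → 0 — eliminated
  g1 stuck-at-1: g1=1 [stuck-at-1], g2=0, g3=0, g4=0, g5=0, g6=0 → 0 — eliminated
  g6 stuck-at-1: g1=1, g2=0, g3=0, g4=0, g5=0, g6=1 [stuck-at-1] → 1 — matches
Only g6 stuck-at-1 reproduces the observed 1.

g6 stuck-at-1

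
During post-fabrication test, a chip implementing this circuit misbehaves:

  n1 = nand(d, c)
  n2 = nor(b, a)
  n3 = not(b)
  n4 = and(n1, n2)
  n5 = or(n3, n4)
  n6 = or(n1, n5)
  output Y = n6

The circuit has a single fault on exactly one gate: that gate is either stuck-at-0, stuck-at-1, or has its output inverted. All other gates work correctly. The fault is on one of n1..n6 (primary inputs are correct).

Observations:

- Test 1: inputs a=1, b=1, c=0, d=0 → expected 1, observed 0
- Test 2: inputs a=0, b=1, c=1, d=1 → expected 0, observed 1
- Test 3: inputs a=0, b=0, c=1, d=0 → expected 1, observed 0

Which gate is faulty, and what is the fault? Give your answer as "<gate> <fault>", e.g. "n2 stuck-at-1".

Fault-free values for test 1 (a=1, b=1, c=0, d=0): n1=1, n2=0, n3=0, n4=0, n5=0, n6=1, giving Y=1. Observed 0.
Test 1: faults giving observed 0 are {n1 stuck-at-0, n1 inverted output, n6 stuck-at-0, n6 inverted output}.
Test 2 (a=0, b=1, c=1, d=1): fault-free n1=0, n2=0, n3=0, n4=0, n5=0, n6=0 → 0; observed 1. Eliminates n1 stuck-at-0, n6 stuck-at-0.
Test 3 (a=0, b=0, c=1, d=0): fault-free n1=1, n2=1, n3=1, n4=1, n5=1, n6=1 → 1; observed 0. Eliminates n1 inverted output.
Only n6 inverted output is consistent with every test.

n6 inverted output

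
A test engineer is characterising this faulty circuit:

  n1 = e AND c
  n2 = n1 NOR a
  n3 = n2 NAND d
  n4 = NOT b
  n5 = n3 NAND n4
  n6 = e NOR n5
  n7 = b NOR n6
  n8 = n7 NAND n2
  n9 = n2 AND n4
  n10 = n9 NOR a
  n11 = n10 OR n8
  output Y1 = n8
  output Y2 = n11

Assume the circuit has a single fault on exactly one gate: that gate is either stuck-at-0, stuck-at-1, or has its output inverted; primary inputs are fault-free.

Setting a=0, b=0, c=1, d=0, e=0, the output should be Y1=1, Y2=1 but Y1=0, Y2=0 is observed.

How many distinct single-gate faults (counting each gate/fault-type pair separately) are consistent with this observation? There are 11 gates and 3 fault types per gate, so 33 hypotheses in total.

10

Fault-free: n1=0, n2=1, n3=1, n4=1, n5=0, n6=1, n7=0, n8=1, n9=1, n10=0, n11=1 → Y1=1, Y2=1. Observed Y1=0, Y2=0.
  n1: none of the 3 fault types match ✗
  n2: none of the 3 fault types match ✗
  n3: stuck-at-0, inverted output ✓; others ✗
  n4: none of the 3 fault types match ✗
  n5: stuck-at-1, inverted output ✓; others ✗
  n6: stuck-at-0, inverted output ✓; others ✗
  n7: stuck-at-1, inverted output ✓; others ✗
  n8: stuck-at-0, inverted output ✓; others ✗
  n9: none of the 3 fault types match ✗
  n10: none of the 3 fault types match ✗
  n11: none of the 3 fault types match ✗
Consistent faults: {n3 stuck-at-0, n3 inverted output, n5 stuck-at-1, n5 inverted output, n6 stuck-at-0, n6 inverted output, n7 stuck-at-1, n7 inverted output, n8 stuck-at-0, n8 inverted output} — 10 in all.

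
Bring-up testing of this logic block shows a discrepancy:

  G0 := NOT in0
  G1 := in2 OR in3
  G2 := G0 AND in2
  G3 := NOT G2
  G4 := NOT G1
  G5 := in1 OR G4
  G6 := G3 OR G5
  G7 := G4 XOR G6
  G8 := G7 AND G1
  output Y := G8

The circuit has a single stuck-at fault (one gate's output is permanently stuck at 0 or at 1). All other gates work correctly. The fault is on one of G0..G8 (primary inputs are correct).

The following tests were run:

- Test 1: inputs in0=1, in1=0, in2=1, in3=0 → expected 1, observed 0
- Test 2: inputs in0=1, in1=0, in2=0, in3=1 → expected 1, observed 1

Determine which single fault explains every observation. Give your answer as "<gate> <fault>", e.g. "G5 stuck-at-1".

Fault-free values for test 1 (in0=1, in1=0, in2=1, in3=0): G0=0, G1=1, G2=0, G3=1, G4=0, G5=0, G6=1, G7=1, G8=1, giving Y=1. Observed 0.
Test 1: faults giving observed 0 are {G0 stuck-at-1, G1 stuck-at-0, G2 stuck-at-1, G3 stuck-at-0, G4 stuck-at-1, G6 stuck-at-0, G7 stuck-at-0, G8 stuck-at-0}.
Test 2 (in0=1, in1=0, in2=0, in3=1): fault-free G0=0, G1=1, G2=0, G3=1, G4=0, G5=0, G6=1, G7=1, G8=1 → 1; observed 1. Eliminates G1 stuck-at-0, G2 stuck-at-1, G3 stuck-at-0, G4 stuck-at-1, G6 stuck-at-0, G7 stuck-at-0, G8 stuck-at-0.
Only G0 stuck-at-1 is consistent with every test.

G0 stuck-at-1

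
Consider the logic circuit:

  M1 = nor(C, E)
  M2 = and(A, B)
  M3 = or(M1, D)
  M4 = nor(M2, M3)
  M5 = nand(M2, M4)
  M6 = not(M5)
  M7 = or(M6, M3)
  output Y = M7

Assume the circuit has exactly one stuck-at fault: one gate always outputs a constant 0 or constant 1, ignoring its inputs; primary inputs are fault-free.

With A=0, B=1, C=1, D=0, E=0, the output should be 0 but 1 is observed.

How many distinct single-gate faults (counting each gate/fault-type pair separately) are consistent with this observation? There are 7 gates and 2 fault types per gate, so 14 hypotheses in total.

5

Fault-free: M1=0, M2=0, M3=0, M4=1, M5=1, M6=0, M7=0 → 0. Observed 1.
  M1 stuck-at-0: output 0 ✗
  M1 stuck-at-1: output 1 ✓
  M2 stuck-at-0: output 0 ✗
  M2 stuck-at-1: output 0 ✗
  M3 stuck-at-0: output 0 ✗
  M3 stuck-at-1: output 1 ✓
  M4 stuck-at-0: output 0 ✗
  M4 stuck-at-1: output 0 ✗
  M5 stuck-at-0: output 1 ✓
  M5 stuck-at-1: output 0 ✗
  M6 stuck-at-0: output 0 ✗
  M6 stuck-at-1: output 1 ✓
  M7 stuck-at-0: output 0 ✗
  M7 stuck-at-1: output 1 ✓
Consistent faults: {M1 stuck-at-1, M3 stuck-at-1, M5 stuck-at-0, M6 stuck-at-1, M7 stuck-at-1} — 5 in all.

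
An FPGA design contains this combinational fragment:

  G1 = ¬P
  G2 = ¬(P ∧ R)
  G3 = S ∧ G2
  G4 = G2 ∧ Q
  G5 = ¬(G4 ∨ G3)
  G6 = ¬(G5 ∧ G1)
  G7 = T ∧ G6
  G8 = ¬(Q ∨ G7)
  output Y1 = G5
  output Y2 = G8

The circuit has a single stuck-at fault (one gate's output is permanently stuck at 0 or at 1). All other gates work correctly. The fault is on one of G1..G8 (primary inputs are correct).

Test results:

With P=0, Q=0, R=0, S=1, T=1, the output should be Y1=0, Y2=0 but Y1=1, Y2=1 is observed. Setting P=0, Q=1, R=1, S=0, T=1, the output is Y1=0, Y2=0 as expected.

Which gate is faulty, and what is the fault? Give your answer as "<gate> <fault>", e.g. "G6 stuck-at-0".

G3 stuck-at-0

Fault-free values for test 1 (P=0, Q=0, R=0, S=1, T=1): G1=1, G2=1, G3=1, G4=0, G5=0, G6=1, G7=1, G8=0, giving Y1=0, Y2=0. Observed Y1=1, Y2=1.
Test 1: faults giving observed Y1=1, Y2=1 are {G2 stuck-at-0, G3 stuck-at-0, G5 stuck-at-1}.
Test 2 (P=0, Q=1, R=1, S=0, T=1): fault-free G1=1, G2=1, G3=0, G4=1, G5=0, G6=1, G7=1, G8=0 → Y1=0, Y2=0; observed Y1=0, Y2=0. Eliminates G2 stuck-at-0, G5 stuck-at-1.
Only G3 stuck-at-0 is consistent with every test.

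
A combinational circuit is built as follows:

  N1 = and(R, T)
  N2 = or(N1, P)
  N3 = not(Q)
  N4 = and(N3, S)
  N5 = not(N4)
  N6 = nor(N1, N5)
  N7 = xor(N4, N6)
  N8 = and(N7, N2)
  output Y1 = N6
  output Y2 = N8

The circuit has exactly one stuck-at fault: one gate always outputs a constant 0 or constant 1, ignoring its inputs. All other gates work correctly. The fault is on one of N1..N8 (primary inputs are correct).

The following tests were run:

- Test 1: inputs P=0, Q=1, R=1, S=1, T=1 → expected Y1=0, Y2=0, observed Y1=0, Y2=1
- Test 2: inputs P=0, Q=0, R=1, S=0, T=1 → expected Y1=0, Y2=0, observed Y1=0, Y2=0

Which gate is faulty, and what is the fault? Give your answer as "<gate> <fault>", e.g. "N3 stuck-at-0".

Fault-free values for test 1 (P=0, Q=1, R=1, S=1, T=1): N1=1, N2=1, N3=0, N4=0, N5=1, N6=0, N7=0, N8=0, giving Y1=0, Y2=0. Observed Y1=0, Y2=1.
Test 1: faults giving observed Y1=0, Y2=1 are {N3 stuck-at-1, N4 stuck-at-1, N7 stuck-at-1, N8 stuck-at-1}.
Test 2 (P=0, Q=0, R=1, S=0, T=1): fault-free N1=1, N2=1, N3=1, N4=0, N5=1, N6=0, N7=0, N8=0 → Y1=0, Y2=0; observed Y1=0, Y2=0. Eliminates N4 stuck-at-1, N7 stuck-at-1, N8 stuck-at-1.
Only N3 stuck-at-1 is consistent with every test.

N3 stuck-at-1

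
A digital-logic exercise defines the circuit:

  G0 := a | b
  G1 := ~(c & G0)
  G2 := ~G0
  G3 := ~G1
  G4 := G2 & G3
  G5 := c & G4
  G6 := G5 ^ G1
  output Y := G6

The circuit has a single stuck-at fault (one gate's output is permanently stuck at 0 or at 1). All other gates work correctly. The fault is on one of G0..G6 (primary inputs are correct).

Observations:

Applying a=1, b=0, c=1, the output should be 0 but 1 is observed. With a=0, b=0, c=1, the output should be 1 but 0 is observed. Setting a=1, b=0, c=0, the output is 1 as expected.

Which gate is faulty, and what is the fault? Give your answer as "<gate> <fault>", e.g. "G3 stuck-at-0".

Fault-free values for test 1 (a=1, b=0, c=1): G0=1, G1=0, G2=0, G3=1, G4=0, G5=0, G6=0, giving Y=0. Observed 1.
Test 1: faults giving observed 1 are {G0 stuck-at-0, G1 stuck-at-1, G2 stuck-at-1, G4 stuck-at-1, G5 stuck-at-1, G6 stuck-at-1}.
Test 2 (a=0, b=0, c=1): fault-free G0=0, G1=1, G2=1, G3=0, G4=0, G5=0, G6=1 → 1; observed 0. Eliminates G0 stuck-at-0, G1 stuck-at-1, G2 stuck-at-1, G6 stuck-at-1.
Test 3 (a=1, b=0, c=0): fault-free G0=1, G1=1, G2=0, G3=0, G4=0, G5=0, G6=1 → 1; observed 1. Eliminates G5 stuck-at-1.
Only G4 stuck-at-1 is consistent with every test.

G4 stuck-at-1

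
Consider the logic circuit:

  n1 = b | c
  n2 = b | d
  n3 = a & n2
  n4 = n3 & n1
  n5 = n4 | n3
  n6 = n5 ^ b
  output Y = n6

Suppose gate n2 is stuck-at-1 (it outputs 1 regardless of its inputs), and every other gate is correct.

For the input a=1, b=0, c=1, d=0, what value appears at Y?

Propagate with n2 forced: n1=1, n2=1 [stuck-at-1], n3=1, n4=1, n5=1, n6=1.
So Y = 1. (Without the fault it would be 0.)

1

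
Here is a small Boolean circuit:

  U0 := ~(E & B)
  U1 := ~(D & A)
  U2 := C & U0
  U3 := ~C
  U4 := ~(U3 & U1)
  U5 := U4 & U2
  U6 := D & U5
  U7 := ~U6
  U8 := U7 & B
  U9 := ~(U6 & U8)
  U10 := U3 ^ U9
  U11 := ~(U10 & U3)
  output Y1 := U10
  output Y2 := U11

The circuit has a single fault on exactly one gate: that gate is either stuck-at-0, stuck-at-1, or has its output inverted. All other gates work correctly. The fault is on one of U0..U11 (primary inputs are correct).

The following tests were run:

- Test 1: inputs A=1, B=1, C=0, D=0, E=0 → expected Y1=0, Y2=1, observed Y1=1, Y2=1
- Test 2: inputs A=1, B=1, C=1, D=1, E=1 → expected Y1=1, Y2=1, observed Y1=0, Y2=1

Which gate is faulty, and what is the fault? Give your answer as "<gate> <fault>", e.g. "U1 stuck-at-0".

Fault-free values for test 1 (A=1, B=1, C=0, D=0, E=0): U0=1, U1=1, U2=0, U3=1, U4=0, U5=0, U6=0, U7=1, U8=1, U9=1, U10=0, U11=1, giving Y1=0, Y2=1. Observed Y1=1, Y2=1.
Test 1: faults giving observed Y1=1, Y2=1 are {U3 stuck-at-0, U3 inverted output}.
Test 2 (A=1, B=1, C=1, D=1, E=1): fault-free U0=0, U1=0, U2=0, U3=0, U4=1, U5=0, U6=0, U7=1, U8=1, U9=1, U10=1, U11=1 → Y1=1, Y2=1; observed Y1=0, Y2=1. Eliminates U3 stuck-at-0.
Only U3 inverted output is consistent with every test.

U3 inverted output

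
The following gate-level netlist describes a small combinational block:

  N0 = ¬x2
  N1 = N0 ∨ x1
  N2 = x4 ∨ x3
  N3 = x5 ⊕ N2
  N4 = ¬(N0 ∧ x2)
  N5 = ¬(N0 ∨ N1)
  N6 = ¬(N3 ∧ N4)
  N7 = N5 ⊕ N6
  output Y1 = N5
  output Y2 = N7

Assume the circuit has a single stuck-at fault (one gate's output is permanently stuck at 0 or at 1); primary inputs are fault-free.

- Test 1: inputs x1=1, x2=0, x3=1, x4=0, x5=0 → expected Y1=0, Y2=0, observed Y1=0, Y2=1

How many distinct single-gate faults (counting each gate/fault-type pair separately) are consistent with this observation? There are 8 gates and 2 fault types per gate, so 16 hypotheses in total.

Fault-free: N0=1, N1=1, N2=1, N3=1, N4=1, N5=0, N6=0, N7=0 → Y1=0, Y2=0. Observed Y1=0, Y2=1.
  N0: none of the 2 fault types match ✗
  N1: none of the 2 fault types match ✗
  N2: stuck-at-0 ✓; others ✗
  N3: stuck-at-0 ✓; others ✗
  N4: stuck-at-0 ✓; others ✗
  N5: none of the 2 fault types match ✗
  N6: stuck-at-1 ✓; others ✗
  N7: stuck-at-1 ✓; others ✗
Consistent faults: {N2 stuck-at-0, N3 stuck-at-0, N4 stuck-at-0, N6 stuck-at-1, N7 stuck-at-1} — 5 in all.

5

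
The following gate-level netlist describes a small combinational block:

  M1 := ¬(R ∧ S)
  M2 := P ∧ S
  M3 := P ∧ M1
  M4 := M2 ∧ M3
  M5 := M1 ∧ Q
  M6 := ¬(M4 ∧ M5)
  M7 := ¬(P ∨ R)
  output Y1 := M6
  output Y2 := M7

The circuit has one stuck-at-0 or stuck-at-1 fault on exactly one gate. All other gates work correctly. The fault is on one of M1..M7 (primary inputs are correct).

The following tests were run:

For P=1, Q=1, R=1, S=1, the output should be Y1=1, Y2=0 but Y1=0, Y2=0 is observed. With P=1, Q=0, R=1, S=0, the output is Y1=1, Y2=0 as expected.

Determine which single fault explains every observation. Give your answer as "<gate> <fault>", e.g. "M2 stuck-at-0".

Fault-free values for test 1 (P=1, Q=1, R=1, S=1): M1=0, M2=1, M3=0, M4=0, M5=0, M6=1, M7=0, giving Y1=1, Y2=0. Observed Y1=0, Y2=0.
Test 1: faults giving observed Y1=0, Y2=0 are {M1 stuck-at-1, M6 stuck-at-0}.
Test 2 (P=1, Q=0, R=1, S=0): fault-free M1=1, M2=0, M3=1, M4=0, M5=0, M6=1, M7=0 → Y1=1, Y2=0; observed Y1=1, Y2=0. Eliminates M6 stuck-at-0.
Only M1 stuck-at-1 is consistent with every test.

M1 stuck-at-1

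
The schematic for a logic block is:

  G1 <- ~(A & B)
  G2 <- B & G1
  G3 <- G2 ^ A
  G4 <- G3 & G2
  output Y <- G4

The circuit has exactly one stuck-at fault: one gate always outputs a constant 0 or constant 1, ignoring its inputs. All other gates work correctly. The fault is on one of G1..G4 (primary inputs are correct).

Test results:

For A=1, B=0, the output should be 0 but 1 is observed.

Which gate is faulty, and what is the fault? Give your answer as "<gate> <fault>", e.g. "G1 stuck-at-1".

G4 stuck-at-1

Fault-free values for test 1 (A=1, B=0): G1=1, G2=0, G3=1, G4=0, giving Y=0. Observed 1.
Test 1: faults giving observed 1 are {G4 stuck-at-1}.
Only G4 stuck-at-1 is consistent with every test.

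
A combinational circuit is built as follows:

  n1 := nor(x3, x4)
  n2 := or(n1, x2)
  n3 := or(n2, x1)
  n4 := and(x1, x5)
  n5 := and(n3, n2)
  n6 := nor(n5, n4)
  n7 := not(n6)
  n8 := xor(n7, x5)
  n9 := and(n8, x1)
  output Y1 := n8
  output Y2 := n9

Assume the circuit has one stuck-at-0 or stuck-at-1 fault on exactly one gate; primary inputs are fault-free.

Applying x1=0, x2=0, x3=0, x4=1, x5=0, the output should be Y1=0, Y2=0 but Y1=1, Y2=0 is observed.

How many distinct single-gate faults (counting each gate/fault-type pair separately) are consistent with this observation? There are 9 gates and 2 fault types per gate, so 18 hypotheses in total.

Fault-free: n1=0, n2=0, n3=0, n4=0, n5=0, n6=1, n7=0, n8=0, n9=0 → Y1=0, Y2=0. Observed Y1=1, Y2=0.
  n1: stuck-at-1 ✓; others ✗
  n2: stuck-at-1 ✓; others ✗
  n3: none of the 2 fault types match ✗
  n4: stuck-at-1 ✓; others ✗
  n5: stuck-at-1 ✓; others ✗
  n6: stuck-at-0 ✓; others ✗
  n7: stuck-at-1 ✓; others ✗
  n8: stuck-at-1 ✓; others ✗
  n9: none of the 2 fault types match ✗
Consistent faults: {n1 stuck-at-1, n2 stuck-at-1, n4 stuck-at-1, n5 stuck-at-1, n6 stuck-at-0, n7 stuck-at-1, n8 stuck-at-1} — 7 in all.

7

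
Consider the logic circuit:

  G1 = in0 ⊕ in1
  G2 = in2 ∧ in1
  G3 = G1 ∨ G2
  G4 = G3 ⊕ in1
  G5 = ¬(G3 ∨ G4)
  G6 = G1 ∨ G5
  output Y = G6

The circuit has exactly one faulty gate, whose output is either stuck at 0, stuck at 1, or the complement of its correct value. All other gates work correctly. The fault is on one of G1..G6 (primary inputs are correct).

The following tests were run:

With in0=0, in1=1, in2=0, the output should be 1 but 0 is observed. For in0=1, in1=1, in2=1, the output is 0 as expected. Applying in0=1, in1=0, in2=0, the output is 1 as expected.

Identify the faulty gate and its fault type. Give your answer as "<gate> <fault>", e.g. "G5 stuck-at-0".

G1 stuck-at-0

Fault-free values for test 1 (in0=0, in1=1, in2=0): G1=1, G2=0, G3=1, G4=0, G5=0, G6=1, giving Y=1. Observed 0.
Test 1: faults giving observed 0 are {G1 stuck-at-0, G1 inverted output, G6 stuck-at-0, G6 inverted output}.
Test 2 (in0=1, in1=1, in2=1): fault-free G1=0, G2=1, G3=1, G4=0, G5=0, G6=0 → 0; observed 0. Eliminates G1 inverted output, G6 inverted output.
Test 3 (in0=1, in1=0, in2=0): fault-free G1=1, G2=0, G3=1, G4=1, G5=0, G6=1 → 1; observed 1. Eliminates G6 stuck-at-0.
Only G1 stuck-at-0 is consistent with every test.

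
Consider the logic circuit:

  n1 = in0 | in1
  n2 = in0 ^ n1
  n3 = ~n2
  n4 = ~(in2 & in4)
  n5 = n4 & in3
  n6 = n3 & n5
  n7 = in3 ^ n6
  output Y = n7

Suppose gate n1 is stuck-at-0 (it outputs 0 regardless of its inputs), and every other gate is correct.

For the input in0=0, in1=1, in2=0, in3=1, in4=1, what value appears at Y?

0

Propagate with n1 forced: n1=0 [stuck-at-0], n2=0, n3=1, n4=1, n5=1, n6=1, n7=0.
So Y = 0. (Without the fault it would be 1.)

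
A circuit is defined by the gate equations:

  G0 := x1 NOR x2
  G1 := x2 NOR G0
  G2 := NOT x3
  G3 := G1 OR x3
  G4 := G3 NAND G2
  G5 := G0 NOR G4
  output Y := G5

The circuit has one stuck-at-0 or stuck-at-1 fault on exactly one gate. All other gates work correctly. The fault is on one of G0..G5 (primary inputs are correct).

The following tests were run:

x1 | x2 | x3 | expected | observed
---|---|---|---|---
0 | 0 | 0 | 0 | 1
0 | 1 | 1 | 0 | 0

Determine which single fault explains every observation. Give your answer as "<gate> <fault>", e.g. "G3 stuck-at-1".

G0 stuck-at-0

Fault-free values for test 1 (x1=0, x2=0, x3=0): G0=1, G1=0, G2=1, G3=0, G4=1, G5=0, giving Y=0. Observed 1.
Test 1: faults giving observed 1 are {G0 stuck-at-0, G5 stuck-at-1}.
Test 2 (x1=0, x2=1, x3=1): fault-free G0=0, G1=0, G2=0, G3=1, G4=1, G5=0 → 0; observed 0. Eliminates G5 stuck-at-1.
Only G0 stuck-at-0 is consistent with every test.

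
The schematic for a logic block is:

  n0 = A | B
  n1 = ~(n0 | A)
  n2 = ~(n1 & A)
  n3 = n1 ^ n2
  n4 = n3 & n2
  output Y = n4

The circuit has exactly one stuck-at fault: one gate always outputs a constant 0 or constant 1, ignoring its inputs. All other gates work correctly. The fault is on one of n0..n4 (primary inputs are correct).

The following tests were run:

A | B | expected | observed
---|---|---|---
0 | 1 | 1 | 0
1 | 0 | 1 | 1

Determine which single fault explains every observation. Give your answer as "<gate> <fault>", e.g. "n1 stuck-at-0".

n0 stuck-at-0

Fault-free values for test 1 (A=0, B=1): n0=1, n1=0, n2=1, n3=1, n4=1, giving Y=1. Observed 0.
Test 1: faults giving observed 0 are {n0 stuck-at-0, n1 stuck-at-1, n2 stuck-at-0, n3 stuck-at-0, n4 stuck-at-0}.
Test 2 (A=1, B=0): fault-free n0=1, n1=0, n2=1, n3=1, n4=1 → 1; observed 1. Eliminates n1 stuck-at-1, n2 stuck-at-0, n3 stuck-at-0, n4 stuck-at-0.
Only n0 stuck-at-0 is consistent with every test.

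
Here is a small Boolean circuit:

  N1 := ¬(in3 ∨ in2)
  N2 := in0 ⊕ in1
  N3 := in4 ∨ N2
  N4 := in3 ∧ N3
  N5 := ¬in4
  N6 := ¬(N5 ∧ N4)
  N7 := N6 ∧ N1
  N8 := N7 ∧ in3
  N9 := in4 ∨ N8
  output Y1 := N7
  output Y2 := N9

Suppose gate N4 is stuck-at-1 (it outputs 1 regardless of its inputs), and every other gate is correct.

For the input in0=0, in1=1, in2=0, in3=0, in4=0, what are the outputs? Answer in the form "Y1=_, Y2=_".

Propagate with N4 forced: N1=1, N2=1, N3=1, N4=1 [stuck-at-1], N5=1, N6=0, N7=0, N8=0, N9=0.
So the outputs are Y1=0, Y2=0. (Without the fault they would be Y1=1, Y2=0.)

Y1=0, Y2=0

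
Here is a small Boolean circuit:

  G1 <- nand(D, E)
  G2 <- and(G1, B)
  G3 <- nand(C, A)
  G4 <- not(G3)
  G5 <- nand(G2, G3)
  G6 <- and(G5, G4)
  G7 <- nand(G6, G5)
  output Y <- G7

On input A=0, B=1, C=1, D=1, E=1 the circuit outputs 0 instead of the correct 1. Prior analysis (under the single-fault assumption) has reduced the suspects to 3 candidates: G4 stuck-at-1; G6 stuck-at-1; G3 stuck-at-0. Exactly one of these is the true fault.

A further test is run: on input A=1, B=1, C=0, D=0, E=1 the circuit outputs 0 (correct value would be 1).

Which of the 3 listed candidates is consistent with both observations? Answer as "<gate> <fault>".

G3 stuck-at-0

Evaluate each candidate on input A=1, B=1, C=0, D=0, E=1:
  G4 stuck-at-1: G1=1, G2=1, G3=1, G4=1 [stuck-at-1], G5=0, G6=0, G7=1 → 1 — eliminated
  G6 stuck-at-1: G1=1, G2=1, G3=1, G4=0, G5=0, G6=1 [stuck-at-1], G7=1 → 1 — eliminated
  G3 stuck-at-0: G1=1, G2=1, G3=0 [stuck-at-0], G4=1, G5=1, G6=1, G7=0 → 0 — matches
Only G3 stuck-at-0 reproduces the observed 0.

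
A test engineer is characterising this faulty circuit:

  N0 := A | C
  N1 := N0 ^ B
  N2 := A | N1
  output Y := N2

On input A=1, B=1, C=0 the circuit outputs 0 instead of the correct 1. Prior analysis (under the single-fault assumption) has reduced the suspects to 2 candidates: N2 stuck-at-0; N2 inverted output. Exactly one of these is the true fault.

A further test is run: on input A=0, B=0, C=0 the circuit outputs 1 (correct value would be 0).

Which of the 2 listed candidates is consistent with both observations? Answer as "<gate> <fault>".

Evaluate each candidate on input A=0, B=0, C=0:
  N2 stuck-at-0: N0=0, N1=0, N2=0 [stuck-at-0] → 0 — eliminated
  N2 inverted output: N0=0, N1=0, N2=1 [inverted output] → 1 — matches
Only N2 inverted output reproduces the observed 1.

N2 inverted output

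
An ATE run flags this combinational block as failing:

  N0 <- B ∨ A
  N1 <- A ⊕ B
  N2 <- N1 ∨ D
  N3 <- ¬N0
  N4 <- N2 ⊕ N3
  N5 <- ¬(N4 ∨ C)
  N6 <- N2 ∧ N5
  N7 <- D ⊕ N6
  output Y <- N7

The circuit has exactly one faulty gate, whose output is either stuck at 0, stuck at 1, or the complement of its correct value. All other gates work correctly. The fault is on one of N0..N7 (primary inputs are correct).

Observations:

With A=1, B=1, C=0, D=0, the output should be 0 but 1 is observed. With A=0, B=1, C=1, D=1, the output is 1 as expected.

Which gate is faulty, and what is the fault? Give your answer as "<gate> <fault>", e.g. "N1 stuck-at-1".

N7 stuck-at-1

Fault-free values for test 1 (A=1, B=1, C=0, D=0): N0=1, N1=0, N2=0, N3=0, N4=0, N5=1, N6=0, N7=0, giving Y=0. Observed 1.
Test 1: faults giving observed 1 are {N6 stuck-at-1, N6 inverted output, N7 stuck-at-1, N7 inverted output}.
Test 2 (A=0, B=1, C=1, D=1): fault-free N0=1, N1=1, N2=1, N3=0, N4=1, N5=0, N6=0, N7=1 → 1; observed 1. Eliminates N6 stuck-at-1, N6 inverted output, N7 inverted output.
Only N7 stuck-at-1 is consistent with every test.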